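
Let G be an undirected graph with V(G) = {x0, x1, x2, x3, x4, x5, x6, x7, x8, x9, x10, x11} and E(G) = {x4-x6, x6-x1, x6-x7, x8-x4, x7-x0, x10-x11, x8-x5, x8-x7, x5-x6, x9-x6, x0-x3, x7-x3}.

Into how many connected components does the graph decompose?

From x0: component {x0, x1, x3, x4, x5, x6, x7, x8, x9}.
From x2: component {x2}.
From x10: component {x10, x11}.
That's 3 components.

3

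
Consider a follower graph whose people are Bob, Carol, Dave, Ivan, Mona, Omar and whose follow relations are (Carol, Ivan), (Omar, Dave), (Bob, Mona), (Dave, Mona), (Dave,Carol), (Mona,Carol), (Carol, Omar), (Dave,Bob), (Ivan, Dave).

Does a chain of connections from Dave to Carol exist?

Yes

Explore from Dave.
Distance 1: reach Bob, Carol, Mona.
Found Carol.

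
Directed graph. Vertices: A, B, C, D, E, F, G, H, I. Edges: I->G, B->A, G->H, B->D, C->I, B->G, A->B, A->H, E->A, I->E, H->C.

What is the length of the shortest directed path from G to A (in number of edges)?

5

Distance 0: G.
Distance 1: H.
Distance 2: C.
Distance 3: I.
Distance 4: E.
Distance 5: A — contains A.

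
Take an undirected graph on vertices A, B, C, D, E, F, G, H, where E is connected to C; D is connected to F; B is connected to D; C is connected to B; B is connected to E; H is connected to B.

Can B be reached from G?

No

G has no edges, so nothing is reachable from it.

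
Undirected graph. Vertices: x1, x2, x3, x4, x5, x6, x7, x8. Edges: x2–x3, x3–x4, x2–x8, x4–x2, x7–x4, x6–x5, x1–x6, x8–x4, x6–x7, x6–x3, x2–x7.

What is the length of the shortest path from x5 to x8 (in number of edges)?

Distance 0: x5.
Distance 1: x6.
Distance 2: x1, x3, x7.
Distance 3: x2, x4.
Distance 4: x8 — contains x8.

4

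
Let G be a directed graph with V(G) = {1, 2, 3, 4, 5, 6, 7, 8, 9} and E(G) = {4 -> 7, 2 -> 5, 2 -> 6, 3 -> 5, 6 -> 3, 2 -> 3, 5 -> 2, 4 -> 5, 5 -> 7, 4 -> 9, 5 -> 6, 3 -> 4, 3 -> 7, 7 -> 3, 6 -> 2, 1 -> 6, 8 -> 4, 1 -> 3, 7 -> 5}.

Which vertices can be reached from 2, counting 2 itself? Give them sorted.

2, 3, 4, 5, 6, 7, 9

Start at 2.
Its neighbours: 3, 5, 6.
Then their neighbours: 4, 7.
Then next layer: 9.
Nothing further is reachable.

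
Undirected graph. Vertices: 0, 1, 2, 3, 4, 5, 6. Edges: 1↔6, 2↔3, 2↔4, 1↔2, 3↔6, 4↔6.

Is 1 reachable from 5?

5 has no edges, so nothing is reachable from it.

No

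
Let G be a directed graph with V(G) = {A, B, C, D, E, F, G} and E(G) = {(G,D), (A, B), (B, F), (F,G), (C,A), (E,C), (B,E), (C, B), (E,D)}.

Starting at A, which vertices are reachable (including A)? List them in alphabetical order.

Start at A.
Its neighbours: B.
Then their neighbours: E, F.
Then next layer: C, D, G.
Every vertex is now reached.

A, B, C, D, E, F, G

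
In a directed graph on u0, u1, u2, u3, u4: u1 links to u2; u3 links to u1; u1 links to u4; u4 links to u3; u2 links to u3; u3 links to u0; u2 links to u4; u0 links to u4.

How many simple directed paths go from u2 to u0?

u2→u3→u0
u2→u4→u3→u0

2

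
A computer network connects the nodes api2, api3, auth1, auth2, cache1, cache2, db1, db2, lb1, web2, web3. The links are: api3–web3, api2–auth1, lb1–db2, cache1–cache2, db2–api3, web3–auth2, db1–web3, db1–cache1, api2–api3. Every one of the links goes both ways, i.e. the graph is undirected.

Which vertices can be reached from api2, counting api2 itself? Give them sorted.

api2, api3, auth1, auth2, cache1, cache2, db1, db2, lb1, web3

Start at api2.
Its neighbours: api3, auth1.
Then their neighbours: db2, web3.
Then next layer: auth2, db1, lb1.
Then next layer: cache1.
Then next layer: cache2.
Nothing further is reachable.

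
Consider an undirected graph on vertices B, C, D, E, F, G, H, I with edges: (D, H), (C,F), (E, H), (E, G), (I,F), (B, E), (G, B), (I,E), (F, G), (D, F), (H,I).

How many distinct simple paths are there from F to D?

7

F–D
F–G–B–E–H–D
F–G–B–E–I–H–D
F–G–E–H–D
F–G–E–I–H–D
F–I–E–H–D
F–I–H–D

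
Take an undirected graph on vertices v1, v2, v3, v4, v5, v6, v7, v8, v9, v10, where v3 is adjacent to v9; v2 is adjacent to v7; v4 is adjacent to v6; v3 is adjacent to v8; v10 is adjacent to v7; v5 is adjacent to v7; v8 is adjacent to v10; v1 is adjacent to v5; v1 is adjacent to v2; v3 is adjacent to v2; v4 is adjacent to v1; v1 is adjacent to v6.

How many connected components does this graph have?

1

From v1: component {v1, v2, v3, v4, v5, v6, v7, v8, v9, v10}.
That's 1 component.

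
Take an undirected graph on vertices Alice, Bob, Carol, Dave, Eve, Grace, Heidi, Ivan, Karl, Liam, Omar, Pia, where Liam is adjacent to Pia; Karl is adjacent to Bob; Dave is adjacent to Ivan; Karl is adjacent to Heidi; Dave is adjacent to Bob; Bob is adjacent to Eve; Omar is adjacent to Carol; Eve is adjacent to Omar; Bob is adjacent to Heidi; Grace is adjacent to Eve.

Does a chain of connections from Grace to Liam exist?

Explore from Grace.
Distance 1: reach Eve.
Distance 2: reach Bob, Omar.
Distance 3: reach Carol, Dave, Heidi, Karl.
Distance 4: reach Ivan.
The search is exhausted without reaching Liam; it lies in a different component.

No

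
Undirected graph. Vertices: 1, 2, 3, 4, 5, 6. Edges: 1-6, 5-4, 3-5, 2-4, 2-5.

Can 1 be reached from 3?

No

Explore from 3.
Distance 1: reach 5.
Distance 2: reach 2, 4.
The search is exhausted without reaching 1; it lies in a different component.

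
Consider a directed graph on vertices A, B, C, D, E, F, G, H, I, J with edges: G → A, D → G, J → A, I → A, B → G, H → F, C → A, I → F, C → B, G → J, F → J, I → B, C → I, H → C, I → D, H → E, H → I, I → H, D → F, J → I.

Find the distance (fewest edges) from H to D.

2

Distance 0: H.
Distance 1: C, E, F, I.
Distance 2: A, B, D, J — contains D.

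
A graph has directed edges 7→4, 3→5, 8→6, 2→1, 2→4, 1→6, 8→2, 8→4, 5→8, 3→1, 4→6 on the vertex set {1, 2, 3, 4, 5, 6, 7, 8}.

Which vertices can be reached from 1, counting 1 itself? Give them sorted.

Start at 1.
Its neighbours: 6.
Nothing further is reachable.

1, 6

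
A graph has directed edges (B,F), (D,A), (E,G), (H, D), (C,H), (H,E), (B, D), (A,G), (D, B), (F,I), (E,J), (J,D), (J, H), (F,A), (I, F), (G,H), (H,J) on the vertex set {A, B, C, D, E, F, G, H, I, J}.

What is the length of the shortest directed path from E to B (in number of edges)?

Distance 0: E.
Distance 1: G, J.
Distance 2: D, H.
Distance 3: A, B — contains B.

3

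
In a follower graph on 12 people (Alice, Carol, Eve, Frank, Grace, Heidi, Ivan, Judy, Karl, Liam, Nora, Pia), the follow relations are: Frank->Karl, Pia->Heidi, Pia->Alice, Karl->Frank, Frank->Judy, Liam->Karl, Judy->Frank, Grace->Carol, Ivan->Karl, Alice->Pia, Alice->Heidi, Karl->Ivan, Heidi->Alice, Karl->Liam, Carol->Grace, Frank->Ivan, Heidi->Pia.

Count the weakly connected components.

5

From Alice: component {Alice, Heidi, Pia}.
From Carol: component {Carol, Grace}.
From Eve: component {Eve}.
From Frank: component {Frank, Ivan, Judy, Karl, Liam}.
From Nora: component {Nora}.
That's 5 components.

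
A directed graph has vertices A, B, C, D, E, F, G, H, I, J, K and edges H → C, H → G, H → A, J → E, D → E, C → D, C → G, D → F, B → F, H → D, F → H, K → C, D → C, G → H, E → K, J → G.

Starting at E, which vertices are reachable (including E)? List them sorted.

Start at E.
Its neighbours: K.
Then their neighbours: C.
Then next layer: D, G.
Then next layer: F, H.
Then next layer: A.
Nothing further is reachable.

A, C, D, E, F, G, H, K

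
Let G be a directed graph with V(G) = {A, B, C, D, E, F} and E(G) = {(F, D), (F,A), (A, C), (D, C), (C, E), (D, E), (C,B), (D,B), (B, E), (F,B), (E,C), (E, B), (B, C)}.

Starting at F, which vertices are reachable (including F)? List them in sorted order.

Start at F.
Its neighbours: A, B, D.
Then their neighbours: C, E.
Every vertex is now reached.

A, B, C, D, E, F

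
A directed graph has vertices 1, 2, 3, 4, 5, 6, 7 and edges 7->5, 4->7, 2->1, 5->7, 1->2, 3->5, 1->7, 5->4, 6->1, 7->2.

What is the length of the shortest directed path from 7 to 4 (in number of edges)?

Distance 0: 7.
Distance 1: 2, 5.
Distance 2: 1, 4 — contains 4.

2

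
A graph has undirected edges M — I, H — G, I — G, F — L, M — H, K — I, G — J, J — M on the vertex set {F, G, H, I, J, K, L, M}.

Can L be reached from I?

No

Explore from I.
Distance 1: reach G, K, M.
Distance 2: reach H, J.
The search is exhausted without reaching L; it lies in a different component.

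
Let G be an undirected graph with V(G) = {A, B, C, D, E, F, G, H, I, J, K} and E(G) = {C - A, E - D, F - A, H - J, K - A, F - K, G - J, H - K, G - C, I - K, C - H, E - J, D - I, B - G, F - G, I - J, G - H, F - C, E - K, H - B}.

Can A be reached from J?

Explore from J.
Distance 1: reach E, G, H, I.
Distance 2: reach B, C, D, F, K.
Distance 3: reach A.
Found A.

Yes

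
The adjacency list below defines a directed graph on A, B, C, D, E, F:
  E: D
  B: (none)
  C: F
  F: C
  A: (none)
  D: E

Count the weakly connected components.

From A: component {A}.
From B: component {B}.
From C: component {C, F}.
From D: component {D, E}.
That's 4 components.

4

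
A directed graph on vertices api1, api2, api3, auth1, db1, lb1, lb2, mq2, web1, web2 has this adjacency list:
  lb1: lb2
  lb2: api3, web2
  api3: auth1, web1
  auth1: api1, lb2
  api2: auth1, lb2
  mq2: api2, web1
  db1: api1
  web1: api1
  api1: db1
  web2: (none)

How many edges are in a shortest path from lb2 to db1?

Distance 0: lb2.
Distance 1: api3, web2.
Distance 2: auth1, web1.
Distance 3: api1.
Distance 4: db1 — contains db1.

4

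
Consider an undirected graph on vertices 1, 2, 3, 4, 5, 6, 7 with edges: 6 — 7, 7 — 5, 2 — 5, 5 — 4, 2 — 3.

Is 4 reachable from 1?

No

1 has no edges, so nothing is reachable from it.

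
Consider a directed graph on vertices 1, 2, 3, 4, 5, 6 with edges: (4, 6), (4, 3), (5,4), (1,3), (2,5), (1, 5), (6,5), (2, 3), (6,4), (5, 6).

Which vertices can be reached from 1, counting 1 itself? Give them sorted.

1, 3, 4, 5, 6

Start at 1.
Its neighbours: 3, 5.
Then their neighbours: 4, 6.
Nothing further is reachable.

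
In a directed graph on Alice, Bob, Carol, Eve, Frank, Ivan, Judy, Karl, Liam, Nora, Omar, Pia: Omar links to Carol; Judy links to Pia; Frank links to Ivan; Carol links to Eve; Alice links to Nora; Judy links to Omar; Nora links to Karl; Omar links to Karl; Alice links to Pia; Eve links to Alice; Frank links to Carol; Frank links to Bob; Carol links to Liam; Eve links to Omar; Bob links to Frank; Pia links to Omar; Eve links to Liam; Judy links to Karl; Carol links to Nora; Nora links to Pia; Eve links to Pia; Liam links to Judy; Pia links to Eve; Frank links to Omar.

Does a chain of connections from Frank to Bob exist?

Explore from Frank.
Distance 1: reach Bob, Carol, Ivan, Omar.
Found Bob.

Yes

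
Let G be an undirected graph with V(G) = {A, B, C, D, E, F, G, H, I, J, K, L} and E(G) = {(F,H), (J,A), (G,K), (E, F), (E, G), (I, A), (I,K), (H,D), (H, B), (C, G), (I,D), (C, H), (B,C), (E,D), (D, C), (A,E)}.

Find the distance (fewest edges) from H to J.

Distance 0: H.
Distance 1: B, C, D, F.
Distance 2: E, G, I.
Distance 3: A, K.
Distance 4: J — contains J.

4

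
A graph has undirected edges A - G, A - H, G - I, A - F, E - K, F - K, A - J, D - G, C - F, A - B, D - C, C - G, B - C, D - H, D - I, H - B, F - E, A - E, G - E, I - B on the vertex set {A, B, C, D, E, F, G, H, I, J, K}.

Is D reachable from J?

Yes

Explore from J.
Distance 1: reach A.
Distance 2: reach B, E, F, G, H.
Distance 3: reach C, D, I, K.
Found D.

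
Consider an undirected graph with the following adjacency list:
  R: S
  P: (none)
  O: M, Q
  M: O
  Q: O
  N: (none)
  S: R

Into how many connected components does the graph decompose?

From M: component {M, O, Q}.
From N: component {N}.
From P: component {P}.
From R: component {R, S}.
That's 4 components.

4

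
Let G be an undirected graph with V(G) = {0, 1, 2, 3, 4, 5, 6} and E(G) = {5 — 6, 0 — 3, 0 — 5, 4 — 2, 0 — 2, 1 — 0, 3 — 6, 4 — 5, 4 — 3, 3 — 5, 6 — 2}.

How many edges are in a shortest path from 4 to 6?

2

Distance 0: 4.
Distance 1: 2, 3, 5.
Distance 2: 0, 6 — contains 6.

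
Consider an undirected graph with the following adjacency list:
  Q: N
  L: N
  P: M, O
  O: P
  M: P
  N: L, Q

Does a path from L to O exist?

No

Explore from L.
Distance 1: reach N.
Distance 2: reach Q.
The search is exhausted without reaching O; it lies in a different component.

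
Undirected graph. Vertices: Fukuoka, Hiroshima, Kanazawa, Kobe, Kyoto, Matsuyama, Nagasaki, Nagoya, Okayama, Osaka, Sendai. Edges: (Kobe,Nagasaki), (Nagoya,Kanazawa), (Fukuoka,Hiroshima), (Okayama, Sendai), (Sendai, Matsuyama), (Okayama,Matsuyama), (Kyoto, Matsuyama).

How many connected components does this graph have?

From Fukuoka: component {Fukuoka, Hiroshima}.
From Kanazawa: component {Kanazawa, Nagoya}.
From Kobe: component {Kobe, Nagasaki}.
From Kyoto: component {Kyoto, Matsuyama, Okayama, Sendai}.
From Osaka: component {Osaka}.
That's 5 components.

5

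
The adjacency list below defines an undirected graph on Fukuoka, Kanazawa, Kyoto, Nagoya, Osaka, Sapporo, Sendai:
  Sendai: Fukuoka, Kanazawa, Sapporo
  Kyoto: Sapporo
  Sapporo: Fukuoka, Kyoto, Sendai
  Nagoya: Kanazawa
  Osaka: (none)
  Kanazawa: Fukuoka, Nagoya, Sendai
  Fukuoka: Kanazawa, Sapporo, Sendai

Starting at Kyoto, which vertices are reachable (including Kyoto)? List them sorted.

Start at Kyoto.
Its neighbours: Sapporo.
Then their neighbours: Fukuoka, Sendai.
Then next layer: Kanazawa.
Then next layer: Nagoya.
Nothing further is reachable.

Fukuoka, Kanazawa, Kyoto, Nagoya, Sapporo, Sendai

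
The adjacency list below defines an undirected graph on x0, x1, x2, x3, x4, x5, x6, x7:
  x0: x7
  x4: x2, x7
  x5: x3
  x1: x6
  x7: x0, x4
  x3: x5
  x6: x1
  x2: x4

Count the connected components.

From x0: component {x0, x2, x4, x7}.
From x1: component {x1, x6}.
From x3: component {x3, x5}.
That's 3 components.

3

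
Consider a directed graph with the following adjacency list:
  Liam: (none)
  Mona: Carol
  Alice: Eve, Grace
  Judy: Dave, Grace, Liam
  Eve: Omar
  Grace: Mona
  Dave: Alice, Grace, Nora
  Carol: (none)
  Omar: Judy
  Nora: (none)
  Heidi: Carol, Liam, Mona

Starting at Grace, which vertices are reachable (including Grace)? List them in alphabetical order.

Carol, Grace, Mona

Start at Grace.
Its neighbours: Mona.
Then their neighbours: Carol.
Nothing further is reachable.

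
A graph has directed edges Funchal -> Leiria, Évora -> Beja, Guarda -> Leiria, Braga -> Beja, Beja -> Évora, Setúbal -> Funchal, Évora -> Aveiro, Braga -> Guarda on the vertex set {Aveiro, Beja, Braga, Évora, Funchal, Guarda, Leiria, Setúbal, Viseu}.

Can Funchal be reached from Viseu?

Viseu has no outgoing edges, so nothing is reachable from it.

No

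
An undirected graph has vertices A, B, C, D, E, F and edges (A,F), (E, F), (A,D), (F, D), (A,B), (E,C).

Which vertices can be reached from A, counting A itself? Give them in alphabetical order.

Start at A.
Its neighbours: B, D, F.
Then their neighbours: E.
Then next layer: C.
Every vertex is now reached.

A, B, C, D, E, F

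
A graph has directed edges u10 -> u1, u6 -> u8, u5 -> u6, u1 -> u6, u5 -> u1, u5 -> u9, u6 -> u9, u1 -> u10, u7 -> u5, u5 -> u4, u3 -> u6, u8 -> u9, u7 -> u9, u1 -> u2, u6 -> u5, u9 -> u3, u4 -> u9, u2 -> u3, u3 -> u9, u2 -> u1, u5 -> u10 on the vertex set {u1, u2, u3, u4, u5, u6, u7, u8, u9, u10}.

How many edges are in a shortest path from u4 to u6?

3

Distance 0: u4.
Distance 1: u9.
Distance 2: u3.
Distance 3: u6 — contains u6.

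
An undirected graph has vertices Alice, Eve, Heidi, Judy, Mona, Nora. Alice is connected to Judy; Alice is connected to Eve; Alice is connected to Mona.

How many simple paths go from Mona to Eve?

1

Mona–Alice–Eve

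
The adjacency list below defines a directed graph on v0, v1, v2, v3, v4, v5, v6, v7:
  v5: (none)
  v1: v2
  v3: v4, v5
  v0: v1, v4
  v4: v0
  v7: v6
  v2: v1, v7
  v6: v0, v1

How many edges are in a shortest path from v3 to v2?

4

Distance 0: v3.
Distance 1: v4, v5.
Distance 2: v0.
Distance 3: v1.
Distance 4: v2 — contains v2.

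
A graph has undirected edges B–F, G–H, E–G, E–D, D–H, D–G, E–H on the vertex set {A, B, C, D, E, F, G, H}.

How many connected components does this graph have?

From A: component {A}.
From B: component {B, F}.
From C: component {C}.
From D: component {D, E, G, H}.
That's 4 components.

4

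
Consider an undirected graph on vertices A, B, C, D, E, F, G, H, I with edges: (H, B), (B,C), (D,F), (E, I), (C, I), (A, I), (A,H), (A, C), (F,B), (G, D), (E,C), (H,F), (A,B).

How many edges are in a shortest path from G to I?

Distance 0: G.
Distance 1: D.
Distance 2: F.
Distance 3: B, H.
Distance 4: A, C.
Distance 5: E, I — contains I.

5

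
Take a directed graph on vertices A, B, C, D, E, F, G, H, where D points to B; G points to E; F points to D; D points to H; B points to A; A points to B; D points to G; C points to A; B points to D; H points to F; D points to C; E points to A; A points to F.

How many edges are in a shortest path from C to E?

5

Distance 0: C.
Distance 1: A.
Distance 2: B, F.
Distance 3: D.
Distance 4: G, H.
Distance 5: E — contains E.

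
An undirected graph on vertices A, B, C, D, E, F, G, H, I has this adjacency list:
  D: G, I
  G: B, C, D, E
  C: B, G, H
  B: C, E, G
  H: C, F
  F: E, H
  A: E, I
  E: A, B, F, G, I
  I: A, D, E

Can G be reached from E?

Yes

Explore from E.
Distance 1: reach A, B, F, G, I.
Found G.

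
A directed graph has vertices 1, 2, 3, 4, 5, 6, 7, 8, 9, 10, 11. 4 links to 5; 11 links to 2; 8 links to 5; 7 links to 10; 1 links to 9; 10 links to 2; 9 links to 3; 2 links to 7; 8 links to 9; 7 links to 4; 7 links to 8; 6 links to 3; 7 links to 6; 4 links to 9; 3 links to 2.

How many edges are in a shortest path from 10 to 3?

Distance 0: 10.
Distance 1: 2.
Distance 2: 7.
Distance 3: 4, 6, 8.
Distance 4: 3, 5, 9 — contains 3.

4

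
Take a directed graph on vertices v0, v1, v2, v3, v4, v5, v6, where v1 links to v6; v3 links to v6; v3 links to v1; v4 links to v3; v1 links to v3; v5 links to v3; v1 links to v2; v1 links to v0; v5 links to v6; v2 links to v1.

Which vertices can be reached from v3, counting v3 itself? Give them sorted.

v0, v1, v2, v3, v6

Start at v3.
Its neighbours: v1, v6.
Then their neighbours: v0, v2.
Nothing further is reachable.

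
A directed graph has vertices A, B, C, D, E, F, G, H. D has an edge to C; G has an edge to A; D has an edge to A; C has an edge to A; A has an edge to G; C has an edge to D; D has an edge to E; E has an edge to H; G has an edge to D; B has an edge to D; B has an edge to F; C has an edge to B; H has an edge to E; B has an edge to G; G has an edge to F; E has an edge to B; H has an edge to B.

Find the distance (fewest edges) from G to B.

Distance 0: G.
Distance 1: A, D, F.
Distance 2: C, E.
Distance 3: B, H — contains B.

3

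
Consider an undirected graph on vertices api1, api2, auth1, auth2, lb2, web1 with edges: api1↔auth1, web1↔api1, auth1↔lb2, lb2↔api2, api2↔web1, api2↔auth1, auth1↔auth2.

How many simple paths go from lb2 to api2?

3

lb2–api2
lb2–auth1–api1–web1–api2
lb2–auth1–api2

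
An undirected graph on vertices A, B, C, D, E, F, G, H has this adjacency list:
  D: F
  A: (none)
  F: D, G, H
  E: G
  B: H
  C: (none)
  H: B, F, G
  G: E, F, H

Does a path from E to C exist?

Explore from E.
Distance 1: reach G.
Distance 2: reach F, H.
Distance 3: reach B, D.
The search is exhausted without reaching C; it lies in a different component.

No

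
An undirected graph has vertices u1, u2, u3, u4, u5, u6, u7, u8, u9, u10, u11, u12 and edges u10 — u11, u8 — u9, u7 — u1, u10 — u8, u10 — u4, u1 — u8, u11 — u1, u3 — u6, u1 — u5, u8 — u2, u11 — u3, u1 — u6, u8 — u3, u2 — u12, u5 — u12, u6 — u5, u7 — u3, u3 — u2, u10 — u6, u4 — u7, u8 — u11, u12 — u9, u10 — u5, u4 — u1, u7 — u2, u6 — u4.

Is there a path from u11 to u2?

Explore from u11.
Distance 1: reach u1, u3, u8, u10.
Distance 2: reach u2, u4, u5, u6, u7, u9.
Found u2.

Yes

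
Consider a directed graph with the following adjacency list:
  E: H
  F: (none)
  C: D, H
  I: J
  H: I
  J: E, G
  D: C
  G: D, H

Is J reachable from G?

Explore from G.
Distance 1: reach D, H.
Distance 2: reach C, I.
Distance 3: reach J.
Found J.

Yes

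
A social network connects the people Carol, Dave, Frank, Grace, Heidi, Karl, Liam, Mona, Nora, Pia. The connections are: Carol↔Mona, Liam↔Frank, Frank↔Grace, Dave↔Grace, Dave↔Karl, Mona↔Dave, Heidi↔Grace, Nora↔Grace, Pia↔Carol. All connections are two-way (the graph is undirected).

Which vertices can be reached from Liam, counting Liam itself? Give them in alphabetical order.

Start at Liam.
Its neighbours: Frank.
Then their neighbours: Grace.
Then next layer: Dave, Heidi, Nora.
Then next layer: Karl, Mona.
Then next layer: Carol.
Then next layer: Pia.
Every vertex is now reached.

Carol, Dave, Frank, Grace, Heidi, Karl, Liam, Mona, Nora, Pia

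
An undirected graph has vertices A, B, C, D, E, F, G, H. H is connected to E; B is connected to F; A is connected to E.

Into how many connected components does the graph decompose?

From A: component {A, E, H}.
From B: component {B, F}.
From C: component {C}.
From D: component {D}.
From G: component {G}.
That's 5 components.

5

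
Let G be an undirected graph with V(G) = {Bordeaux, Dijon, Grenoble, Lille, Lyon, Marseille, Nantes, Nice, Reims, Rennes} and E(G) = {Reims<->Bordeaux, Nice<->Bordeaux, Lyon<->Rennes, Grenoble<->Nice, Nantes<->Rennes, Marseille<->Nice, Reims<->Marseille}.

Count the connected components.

From Bordeaux: component {Bordeaux, Grenoble, Marseille, Nice, Reims}.
From Dijon: component {Dijon}.
From Lille: component {Lille}.
From Lyon: component {Lyon, Nantes, Rennes}.
That's 4 components.

4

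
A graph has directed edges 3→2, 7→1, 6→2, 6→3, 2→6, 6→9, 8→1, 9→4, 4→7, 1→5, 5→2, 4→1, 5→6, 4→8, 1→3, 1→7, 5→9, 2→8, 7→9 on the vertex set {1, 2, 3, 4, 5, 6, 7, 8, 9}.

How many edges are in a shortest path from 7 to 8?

Distance 0: 7.
Distance 1: 1, 9.
Distance 2: 3, 4, 5.
Distance 3: 2, 6, 8 — contains 8.

3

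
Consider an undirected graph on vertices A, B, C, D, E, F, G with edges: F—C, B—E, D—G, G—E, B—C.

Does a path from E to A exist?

Explore from E.
Distance 1: reach B, G.
Distance 2: reach C, D.
Distance 3: reach F.
The search is exhausted without reaching A; it lies in a different component.

No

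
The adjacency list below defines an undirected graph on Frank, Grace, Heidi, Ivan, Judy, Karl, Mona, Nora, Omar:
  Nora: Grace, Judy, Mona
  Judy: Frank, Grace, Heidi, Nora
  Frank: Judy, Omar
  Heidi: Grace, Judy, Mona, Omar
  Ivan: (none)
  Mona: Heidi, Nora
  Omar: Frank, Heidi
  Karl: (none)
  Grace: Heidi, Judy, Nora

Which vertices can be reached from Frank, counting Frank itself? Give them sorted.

Frank, Grace, Heidi, Judy, Mona, Nora, Omar

Start at Frank.
Its neighbours: Judy, Omar.
Then their neighbours: Grace, Heidi, Nora.
Then next layer: Mona.
Nothing further is reachable.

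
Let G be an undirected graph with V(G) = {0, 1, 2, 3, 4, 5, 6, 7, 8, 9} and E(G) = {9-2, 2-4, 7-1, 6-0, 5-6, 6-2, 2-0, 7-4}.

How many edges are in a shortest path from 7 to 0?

Distance 0: 7.
Distance 1: 1, 4.
Distance 2: 2.
Distance 3: 0, 6, 9 — contains 0.

3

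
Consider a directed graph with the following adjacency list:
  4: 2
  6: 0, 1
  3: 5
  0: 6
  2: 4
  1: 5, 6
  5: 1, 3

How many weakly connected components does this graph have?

2

From 0: component {0, 1, 3, 5, 6}.
From 2: component {2, 4}.
That's 2 components.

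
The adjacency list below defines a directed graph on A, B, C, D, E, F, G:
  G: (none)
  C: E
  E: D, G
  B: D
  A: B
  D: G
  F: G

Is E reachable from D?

No

Explore from D.
Distance 1: reach G.
The search from D is exhausted; no directed path reaches E.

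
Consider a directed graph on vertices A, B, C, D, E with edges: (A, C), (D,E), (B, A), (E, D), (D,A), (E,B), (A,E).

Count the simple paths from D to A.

2

D→A
D→E→B→A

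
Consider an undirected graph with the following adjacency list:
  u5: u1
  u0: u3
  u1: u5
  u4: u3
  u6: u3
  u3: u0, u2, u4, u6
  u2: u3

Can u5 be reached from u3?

Explore from u3.
Distance 1: reach u0, u2, u4, u6.
The search is exhausted without reaching u5; it lies in a different component.

No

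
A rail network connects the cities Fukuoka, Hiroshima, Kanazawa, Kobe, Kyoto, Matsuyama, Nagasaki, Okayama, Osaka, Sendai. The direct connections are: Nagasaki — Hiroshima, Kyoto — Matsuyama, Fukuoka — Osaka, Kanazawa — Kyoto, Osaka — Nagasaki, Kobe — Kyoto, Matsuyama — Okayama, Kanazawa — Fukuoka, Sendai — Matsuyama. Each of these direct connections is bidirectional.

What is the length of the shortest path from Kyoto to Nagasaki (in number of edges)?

4

Distance 0: Kyoto.
Distance 1: Kanazawa, Kobe, Matsuyama.
Distance 2: Fukuoka, Okayama, Sendai.
Distance 3: Osaka.
Distance 4: Nagasaki — contains Nagasaki.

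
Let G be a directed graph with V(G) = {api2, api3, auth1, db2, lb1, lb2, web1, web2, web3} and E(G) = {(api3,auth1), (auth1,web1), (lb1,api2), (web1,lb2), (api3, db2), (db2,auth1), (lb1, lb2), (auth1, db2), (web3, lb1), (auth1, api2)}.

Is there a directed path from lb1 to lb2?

Explore from lb1.
Distance 1: reach api2, lb2.
Found lb2.

Yes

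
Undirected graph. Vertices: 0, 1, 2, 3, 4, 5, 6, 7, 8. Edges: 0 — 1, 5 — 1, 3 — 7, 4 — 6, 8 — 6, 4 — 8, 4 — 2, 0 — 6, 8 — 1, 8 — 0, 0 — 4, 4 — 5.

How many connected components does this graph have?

2

From 0: component {0, 1, 2, 4, 5, 6, 8}.
From 3: component {3, 7}.
That's 2 components.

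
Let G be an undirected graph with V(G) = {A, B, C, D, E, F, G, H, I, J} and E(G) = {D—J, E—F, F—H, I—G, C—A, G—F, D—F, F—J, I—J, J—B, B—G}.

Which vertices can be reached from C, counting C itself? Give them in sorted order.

Start at C.
Its neighbours: A.
Nothing further is reachable.

A, C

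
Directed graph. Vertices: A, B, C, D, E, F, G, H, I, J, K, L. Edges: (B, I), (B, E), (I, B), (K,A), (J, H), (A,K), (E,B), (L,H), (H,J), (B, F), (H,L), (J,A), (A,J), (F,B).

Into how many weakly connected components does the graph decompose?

From A: component {A, H, J, K, L}.
From B: component {B, E, F, I}.
From C: component {C}.
From D: component {D}.
From G: component {G}.
That's 5 components.

5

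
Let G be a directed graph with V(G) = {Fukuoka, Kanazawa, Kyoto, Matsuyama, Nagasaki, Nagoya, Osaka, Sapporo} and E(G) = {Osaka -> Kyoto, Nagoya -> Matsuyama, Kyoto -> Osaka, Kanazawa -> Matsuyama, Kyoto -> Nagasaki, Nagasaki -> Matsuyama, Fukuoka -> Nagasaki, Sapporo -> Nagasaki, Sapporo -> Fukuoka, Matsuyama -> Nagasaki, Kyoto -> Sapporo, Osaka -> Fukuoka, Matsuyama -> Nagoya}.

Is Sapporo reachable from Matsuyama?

No

Explore from Matsuyama.
Distance 1: reach Nagasaki, Nagoya.
The search from Matsuyama is exhausted; no directed path reaches Sapporo.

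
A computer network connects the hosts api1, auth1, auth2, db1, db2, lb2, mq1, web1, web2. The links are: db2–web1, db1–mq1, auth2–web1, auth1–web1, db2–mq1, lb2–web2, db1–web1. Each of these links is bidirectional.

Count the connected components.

From api1: component {api1}.
From auth1: component {auth1, auth2, db1, db2, mq1, web1}.
From lb2: component {lb2, web2}.
That's 3 components.

3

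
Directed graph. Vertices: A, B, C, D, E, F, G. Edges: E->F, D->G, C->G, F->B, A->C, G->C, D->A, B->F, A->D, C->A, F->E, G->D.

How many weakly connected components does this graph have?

From A: component {A, C, D, G}.
From B: component {B, E, F}.
That's 2 components.

2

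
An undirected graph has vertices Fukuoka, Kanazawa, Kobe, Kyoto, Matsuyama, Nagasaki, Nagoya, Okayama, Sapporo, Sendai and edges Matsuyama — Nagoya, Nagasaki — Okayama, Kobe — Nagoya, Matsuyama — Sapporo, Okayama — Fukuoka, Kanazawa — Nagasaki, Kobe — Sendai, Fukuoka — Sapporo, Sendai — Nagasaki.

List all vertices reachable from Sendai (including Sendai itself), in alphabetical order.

Start at Sendai.
Its neighbours: Kobe, Nagasaki.
Then their neighbours: Kanazawa, Nagoya, Okayama.
Then next layer: Fukuoka, Matsuyama.
Then next layer: Sapporo.
Nothing further is reachable.

Fukuoka, Kanazawa, Kobe, Matsuyama, Nagasaki, Nagoya, Okayama, Sapporo, Sendai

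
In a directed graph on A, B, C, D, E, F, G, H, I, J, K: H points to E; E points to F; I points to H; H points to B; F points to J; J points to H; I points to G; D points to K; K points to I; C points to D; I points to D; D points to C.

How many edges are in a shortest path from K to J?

Distance 0: K.
Distance 1: I.
Distance 2: D, G, H.
Distance 3: B, C, E.
Distance 4: F.
Distance 5: J — contains J.

5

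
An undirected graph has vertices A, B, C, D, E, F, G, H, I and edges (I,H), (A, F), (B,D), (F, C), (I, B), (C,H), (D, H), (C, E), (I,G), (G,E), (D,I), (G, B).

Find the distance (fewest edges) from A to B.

Distance 0: A.
Distance 1: F.
Distance 2: C.
Distance 3: E, H.
Distance 4: D, G, I.
Distance 5: B — contains B.

5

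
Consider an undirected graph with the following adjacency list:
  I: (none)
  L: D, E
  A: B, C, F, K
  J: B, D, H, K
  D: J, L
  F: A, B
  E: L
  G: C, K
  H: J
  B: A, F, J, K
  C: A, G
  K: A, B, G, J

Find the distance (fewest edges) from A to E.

5

Distance 0: A.
Distance 1: B, C, F, K.
Distance 2: G, J.
Distance 3: D, H.
Distance 4: L.
Distance 5: E — contains E.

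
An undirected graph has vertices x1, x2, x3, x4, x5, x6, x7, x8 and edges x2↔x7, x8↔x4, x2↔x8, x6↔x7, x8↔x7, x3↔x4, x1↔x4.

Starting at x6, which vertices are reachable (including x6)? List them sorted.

Start at x6.
Its neighbours: x7.
Then their neighbours: x2, x8.
Then next layer: x4.
Then next layer: x1, x3.
Nothing further is reachable.

x1, x2, x3, x4, x6, x7, x8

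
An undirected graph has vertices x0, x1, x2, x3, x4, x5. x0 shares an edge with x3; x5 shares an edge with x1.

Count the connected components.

From x0: component {x0, x3}.
From x1: component {x1, x5}.
From x2: component {x2}.
From x4: component {x4}.
That's 4 components.

4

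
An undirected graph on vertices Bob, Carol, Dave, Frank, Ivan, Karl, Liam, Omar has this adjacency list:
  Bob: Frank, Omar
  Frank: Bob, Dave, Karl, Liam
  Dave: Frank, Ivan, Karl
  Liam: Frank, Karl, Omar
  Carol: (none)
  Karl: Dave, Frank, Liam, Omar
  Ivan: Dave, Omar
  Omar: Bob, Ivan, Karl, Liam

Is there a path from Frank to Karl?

Explore from Frank.
Distance 1: reach Bob, Dave, Karl, Liam.
Found Karl.

Yes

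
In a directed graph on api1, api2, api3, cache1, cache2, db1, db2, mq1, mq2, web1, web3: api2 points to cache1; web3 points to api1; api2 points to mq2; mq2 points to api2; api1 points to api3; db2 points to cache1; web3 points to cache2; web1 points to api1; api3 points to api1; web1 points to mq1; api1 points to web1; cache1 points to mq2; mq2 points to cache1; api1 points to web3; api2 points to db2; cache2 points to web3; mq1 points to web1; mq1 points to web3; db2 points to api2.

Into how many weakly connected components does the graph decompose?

3

From api1: component {api1, api3, cache2, mq1, web1, web3}.
From api2: component {api2, cache1, db2, mq2}.
From db1: component {db1}.
That's 3 components.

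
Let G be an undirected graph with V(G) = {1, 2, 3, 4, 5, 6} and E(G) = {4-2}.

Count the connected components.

5

From 1: component {1}.
From 2: component {2, 4}.
From 3: component {3}.
From 5: component {5}.
From 6: component {6}.
That's 5 components.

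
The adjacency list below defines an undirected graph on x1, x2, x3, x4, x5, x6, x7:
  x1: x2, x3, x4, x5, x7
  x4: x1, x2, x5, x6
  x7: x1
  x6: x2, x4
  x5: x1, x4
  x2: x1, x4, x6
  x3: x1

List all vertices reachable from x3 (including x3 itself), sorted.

Start at x3.
Its neighbours: x1.
Then their neighbours: x2, x4, x5, x7.
Then next layer: x6.
Every vertex is now reached.

x1, x2, x3, x4, x5, x6, x7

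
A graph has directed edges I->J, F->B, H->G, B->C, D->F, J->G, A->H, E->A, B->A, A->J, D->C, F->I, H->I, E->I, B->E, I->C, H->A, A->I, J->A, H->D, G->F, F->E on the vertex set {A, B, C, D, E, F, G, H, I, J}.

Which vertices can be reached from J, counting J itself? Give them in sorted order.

Start at J.
Its neighbours: A, G.
Then their neighbours: F, H, I.
Then next layer: B, C, D, E.
Every vertex is now reached.

A, B, C, D, E, F, G, H, I, J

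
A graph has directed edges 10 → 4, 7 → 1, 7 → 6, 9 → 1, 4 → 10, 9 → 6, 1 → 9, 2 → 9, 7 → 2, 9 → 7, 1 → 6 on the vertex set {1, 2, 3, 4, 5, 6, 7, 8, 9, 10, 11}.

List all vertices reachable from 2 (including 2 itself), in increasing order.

1, 2, 6, 7, 9

Start at 2.
Its neighbours: 9.
Then their neighbours: 1, 6, 7.
Nothing further is reachable.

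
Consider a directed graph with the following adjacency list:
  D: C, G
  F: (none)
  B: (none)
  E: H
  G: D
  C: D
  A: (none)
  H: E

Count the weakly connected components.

5

From A: component {A}.
From B: component {B}.
From C: component {C, D, G}.
From E: component {E, H}.
From F: component {F}.
That's 5 components.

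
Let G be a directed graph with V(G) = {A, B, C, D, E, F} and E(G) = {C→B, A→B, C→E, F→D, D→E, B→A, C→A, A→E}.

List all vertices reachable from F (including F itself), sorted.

D, E, F

Start at F.
Its neighbours: D.
Then their neighbours: E.
Nothing further is reachable.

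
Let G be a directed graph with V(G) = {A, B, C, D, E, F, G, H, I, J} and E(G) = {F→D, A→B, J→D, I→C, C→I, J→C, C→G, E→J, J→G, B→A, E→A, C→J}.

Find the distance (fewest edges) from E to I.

3

Distance 0: E.
Distance 1: A, J.
Distance 2: B, C, D, G.
Distance 3: I — contains I.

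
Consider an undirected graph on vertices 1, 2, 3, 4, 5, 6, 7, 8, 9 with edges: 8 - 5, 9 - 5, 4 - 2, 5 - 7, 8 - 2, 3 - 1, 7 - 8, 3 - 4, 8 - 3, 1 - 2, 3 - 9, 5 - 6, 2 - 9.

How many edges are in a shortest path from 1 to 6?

4

Distance 0: 1.
Distance 1: 2, 3.
Distance 2: 4, 8, 9.
Distance 3: 5, 7.
Distance 4: 6 — contains 6.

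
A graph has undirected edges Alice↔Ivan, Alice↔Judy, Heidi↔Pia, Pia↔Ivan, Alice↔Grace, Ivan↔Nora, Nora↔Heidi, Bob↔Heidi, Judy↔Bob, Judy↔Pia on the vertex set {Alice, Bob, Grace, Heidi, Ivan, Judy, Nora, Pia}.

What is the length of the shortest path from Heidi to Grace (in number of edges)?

4

Distance 0: Heidi.
Distance 1: Bob, Nora, Pia.
Distance 2: Ivan, Judy.
Distance 3: Alice.
Distance 4: Grace — contains Grace.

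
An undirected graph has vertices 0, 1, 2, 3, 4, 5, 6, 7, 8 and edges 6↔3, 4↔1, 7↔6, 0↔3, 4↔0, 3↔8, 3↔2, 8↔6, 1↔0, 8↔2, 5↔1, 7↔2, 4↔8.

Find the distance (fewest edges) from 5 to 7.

Distance 0: 5.
Distance 1: 1.
Distance 2: 0, 4.
Distance 3: 3, 8.
Distance 4: 2, 6.
Distance 5: 7 — contains 7.

5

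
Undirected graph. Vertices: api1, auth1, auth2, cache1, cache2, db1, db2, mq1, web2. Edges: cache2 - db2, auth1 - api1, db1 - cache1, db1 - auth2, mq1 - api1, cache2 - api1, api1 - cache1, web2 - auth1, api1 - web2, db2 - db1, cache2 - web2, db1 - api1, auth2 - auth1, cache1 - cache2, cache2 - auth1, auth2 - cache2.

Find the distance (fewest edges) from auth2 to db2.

Distance 0: auth2.
Distance 1: auth1, cache2, db1.
Distance 2: api1, cache1, db2, web2 — contains db2.

2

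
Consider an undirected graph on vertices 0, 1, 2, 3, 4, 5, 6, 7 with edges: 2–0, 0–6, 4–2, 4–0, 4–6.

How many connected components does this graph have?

From 0: component {0, 2, 4, 6}.
From 1: component {1}.
From 3: component {3}.
From 5: component {5}.
From 7: component {7}.
That's 5 components.

5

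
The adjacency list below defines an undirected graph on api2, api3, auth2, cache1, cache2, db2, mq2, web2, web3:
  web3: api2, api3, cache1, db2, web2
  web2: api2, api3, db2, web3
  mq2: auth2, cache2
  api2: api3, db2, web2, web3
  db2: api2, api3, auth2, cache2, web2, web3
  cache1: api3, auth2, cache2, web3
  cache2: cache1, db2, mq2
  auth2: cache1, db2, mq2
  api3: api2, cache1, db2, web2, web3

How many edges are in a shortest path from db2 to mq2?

2

Distance 0: db2.
Distance 1: api2, api3, auth2, cache2, web2, web3.
Distance 2: cache1, mq2 — contains mq2.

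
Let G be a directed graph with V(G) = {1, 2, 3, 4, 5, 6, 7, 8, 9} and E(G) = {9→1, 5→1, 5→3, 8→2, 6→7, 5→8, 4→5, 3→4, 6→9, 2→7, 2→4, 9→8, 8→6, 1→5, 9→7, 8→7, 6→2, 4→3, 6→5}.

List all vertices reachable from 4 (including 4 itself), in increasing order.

1, 2, 3, 4, 5, 6, 7, 8, 9

Start at 4.
Its neighbours: 3, 5.
Then their neighbours: 1, 8.
Then next layer: 2, 6, 7.
Then next layer: 9.
Every vertex is now reached.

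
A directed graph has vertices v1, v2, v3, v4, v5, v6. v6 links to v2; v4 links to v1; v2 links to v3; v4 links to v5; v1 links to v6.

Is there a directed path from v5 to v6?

No

v5 has no outgoing edges, so nothing is reachable from it.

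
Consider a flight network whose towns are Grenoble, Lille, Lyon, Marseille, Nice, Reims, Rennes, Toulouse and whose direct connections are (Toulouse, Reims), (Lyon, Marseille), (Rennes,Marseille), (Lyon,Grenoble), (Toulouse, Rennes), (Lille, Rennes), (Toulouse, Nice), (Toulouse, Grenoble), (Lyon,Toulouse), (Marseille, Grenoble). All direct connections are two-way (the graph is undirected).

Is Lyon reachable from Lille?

Explore from Lille.
Distance 1: reach Rennes.
Distance 2: reach Marseille, Toulouse.
Distance 3: reach Grenoble, Lyon, Nice, Reims.
Found Lyon.

Yes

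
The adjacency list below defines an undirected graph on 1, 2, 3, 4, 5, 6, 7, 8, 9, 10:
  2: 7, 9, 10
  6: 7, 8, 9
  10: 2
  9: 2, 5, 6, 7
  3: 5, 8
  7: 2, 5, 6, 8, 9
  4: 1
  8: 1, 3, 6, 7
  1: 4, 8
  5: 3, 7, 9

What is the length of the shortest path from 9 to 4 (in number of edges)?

Distance 0: 9.
Distance 1: 2, 5, 6, 7.
Distance 2: 3, 8, 10.
Distance 3: 1.
Distance 4: 4 — contains 4.

4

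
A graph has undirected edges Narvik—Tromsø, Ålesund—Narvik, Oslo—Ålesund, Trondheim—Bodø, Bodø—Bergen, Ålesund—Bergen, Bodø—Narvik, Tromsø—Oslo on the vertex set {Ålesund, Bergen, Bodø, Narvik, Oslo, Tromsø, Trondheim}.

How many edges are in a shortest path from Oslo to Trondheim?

Distance 0: Oslo.
Distance 1: Ålesund, Tromsø.
Distance 2: Bergen, Narvik.
Distance 3: Bodø.
Distance 4: Trondheim — contains Trondheim.

4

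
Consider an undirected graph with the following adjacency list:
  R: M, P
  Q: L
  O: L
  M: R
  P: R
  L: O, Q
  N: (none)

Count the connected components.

3

From L: component {L, O, Q}.
From M: component {M, P, R}.
From N: component {N}.
That's 3 components.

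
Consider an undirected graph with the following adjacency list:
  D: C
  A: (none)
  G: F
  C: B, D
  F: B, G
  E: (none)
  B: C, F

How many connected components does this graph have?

From A: component {A}.
From B: component {B, C, D, F, G}.
From E: component {E}.
That's 3 components.

3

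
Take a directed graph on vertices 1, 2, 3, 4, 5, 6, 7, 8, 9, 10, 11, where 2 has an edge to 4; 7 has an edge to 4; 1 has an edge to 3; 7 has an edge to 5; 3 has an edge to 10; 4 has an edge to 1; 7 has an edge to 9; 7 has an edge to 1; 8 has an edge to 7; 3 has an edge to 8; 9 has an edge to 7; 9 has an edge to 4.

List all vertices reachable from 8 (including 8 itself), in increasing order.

1, 3, 4, 5, 7, 8, 9, 10

Start at 8.
Its neighbours: 7.
Then their neighbours: 1, 4, 5, 9.
Then next layer: 3.
Then next layer: 10.
Nothing further is reachable.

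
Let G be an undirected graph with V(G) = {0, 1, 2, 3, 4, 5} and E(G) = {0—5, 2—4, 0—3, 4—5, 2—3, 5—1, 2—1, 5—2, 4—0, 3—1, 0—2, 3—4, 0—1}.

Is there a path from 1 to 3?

Explore from 1.
Distance 1: reach 0, 2, 3, 5.
Found 3.

Yes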